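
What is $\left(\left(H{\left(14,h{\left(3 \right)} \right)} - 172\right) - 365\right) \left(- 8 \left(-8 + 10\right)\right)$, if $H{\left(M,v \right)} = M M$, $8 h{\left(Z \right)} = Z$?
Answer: $5456$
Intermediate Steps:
$h{\left(Z \right)} = \frac{Z}{8}$
$H{\left(M,v \right)} = M^{2}$
$\left(\left(H{\left(14,h{\left(3 \right)} \right)} - 172\right) - 365\right) \left(- 8 \left(-8 + 10\right)\right) = \left(\left(14^{2} - 172\right) - 365\right) \left(- 8 \left(-8 + 10\right)\right) = \left(\left(196 - 172\right) - 365\right) \left(\left(-8\right) 2\right) = \left(24 - 365\right) \left(-16\right) = \left(-341\right) \left(-16\right) = 5456$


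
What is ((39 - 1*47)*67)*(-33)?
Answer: 17688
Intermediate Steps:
((39 - 1*47)*67)*(-33) = ((39 - 47)*67)*(-33) = -8*67*(-33) = -536*(-33) = 17688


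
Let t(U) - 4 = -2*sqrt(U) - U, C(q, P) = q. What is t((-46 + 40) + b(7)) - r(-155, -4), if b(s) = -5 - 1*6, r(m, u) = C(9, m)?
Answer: 12 - 2*I*sqrt(17) ≈ 12.0 - 8.2462*I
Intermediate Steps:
r(m, u) = 9
b(s) = -11 (b(s) = -5 - 6 = -11)
t(U) = 4 - U - 2*sqrt(U) (t(U) = 4 + (-2*sqrt(U) - U) = 4 + (-U - 2*sqrt(U)) = 4 - U - 2*sqrt(U))
t((-46 + 40) + b(7)) - r(-155, -4) = (4 - ((-46 + 40) - 11) - 2*sqrt((-46 + 40) - 11)) - 1*9 = (4 - (-6 - 11) - 2*sqrt(-6 - 11)) - 9 = (4 - 1*(-17) - 2*I*sqrt(17)) - 9 = (4 + 17 - 2*I*sqrt(17)) - 9 = (21 - 2*I*sqrt(17)) - 9 = 12 - 2*I*sqrt(17)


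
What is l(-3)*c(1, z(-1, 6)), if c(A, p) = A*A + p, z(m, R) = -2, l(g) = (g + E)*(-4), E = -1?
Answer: -16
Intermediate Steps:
l(g) = 4 - 4*g (l(g) = (g - 1)*(-4) = (-1 + g)*(-4) = 4 - 4*g)
c(A, p) = p + A**2 (c(A, p) = A**2 + p = p + A**2)
l(-3)*c(1, z(-1, 6)) = (4 - 4*(-3))*(-2 + 1**2) = (4 + 12)*(-2 + 1) = 16*(-1) = -16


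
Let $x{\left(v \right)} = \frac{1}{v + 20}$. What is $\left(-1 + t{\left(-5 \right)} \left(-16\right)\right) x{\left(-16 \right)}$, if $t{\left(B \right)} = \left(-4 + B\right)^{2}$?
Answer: $- \frac{1297}{4} \approx -324.25$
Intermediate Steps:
$x{\left(v \right)} = \frac{1}{20 + v}$
$\left(-1 + t{\left(-5 \right)} \left(-16\right)\right) x{\left(-16 \right)} = \frac{-1 + \left(-4 - 5\right)^{2} \left(-16\right)}{20 - 16} = \frac{-1 + \left(-9\right)^{2} \left(-16\right)}{4} = \left(-1 + 81 \left(-16\right)\right) \frac{1}{4} = \left(-1 - 1296\right) \frac{1}{4} = \left(-1297\right) \frac{1}{4} = - \frac{1297}{4}$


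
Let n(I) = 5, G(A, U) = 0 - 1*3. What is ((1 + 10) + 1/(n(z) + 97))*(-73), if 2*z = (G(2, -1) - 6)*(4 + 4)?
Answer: -81979/102 ≈ -803.72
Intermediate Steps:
G(A, U) = -3 (G(A, U) = 0 - 3 = -3)
z = -36 (z = ((-3 - 6)*(4 + 4))/2 = (-9*8)/2 = (½)*(-72) = -36)
((1 + 10) + 1/(n(z) + 97))*(-73) = ((1 + 10) + 1/(5 + 97))*(-73) = (11 + 1/102)*(-73) = (1123/102)*(-73) = -81979/102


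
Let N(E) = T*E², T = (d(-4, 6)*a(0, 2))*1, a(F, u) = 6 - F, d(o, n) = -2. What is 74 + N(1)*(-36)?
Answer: 506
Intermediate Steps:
T = -12 (T = -2*(6 - 1*0)*1 = -2*(6 + 0)*1 = -2*6*1 = -12*1 = -12)
N(E) = -12*E²
74 + N(1)*(-36) = 74 - 12*1²*(-36) = 74 - 12*1*(-36) = 74 - 12*(-36) = 74 + 432 = 506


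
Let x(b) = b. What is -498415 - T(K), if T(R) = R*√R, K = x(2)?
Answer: -498415 - 2*√2 ≈ -4.9842e+5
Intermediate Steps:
K = 2
T(R) = R^(3/2)
-498415 - T(K) = -498415 - 2^(3/2) = -498415 - 2*√2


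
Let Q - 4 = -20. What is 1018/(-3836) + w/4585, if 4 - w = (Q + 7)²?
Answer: -354493/1256290 ≈ -0.28217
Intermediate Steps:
Q = -16 (Q = 4 - 20 = -16)
w = -77 (w = 4 - (-16 + 7)² = 4 - 1*(-9)² = 4 - 1*81 = 4 - 81 = -77)
1018/(-3836) + w/4585 = 1018/(-3836) - 77/4585 = 1018*(-1/3836) - 77*1/4585 = -509/1918 - 11/655 = -354493/1256290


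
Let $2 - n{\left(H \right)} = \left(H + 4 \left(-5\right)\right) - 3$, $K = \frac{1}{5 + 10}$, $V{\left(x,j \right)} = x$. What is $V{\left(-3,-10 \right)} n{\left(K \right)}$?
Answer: $- \frac{374}{5} \approx -74.8$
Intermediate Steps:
$K = \frac{1}{15} \approx 0.066667$
$n{\left(H \right)} = 25 - H$ ($n{\left(H \right)} = 2 - \left(\left(H + 4 \left(-5\right)\right) - 3\right) = 2 - \left(\left(H - 20\right) - 3\right) = 2 - \left(\left(-20 + H\right) - 3\right) = 2 - \left(-23 + H\right) = 25 - H$)
$V{\left(-3,-10 \right)} n{\left(K \right)} = - 3 \left(25 - \frac{1}{15}\right) = \left(-3\right) \frac{374}{15} = - \frac{374}{5}$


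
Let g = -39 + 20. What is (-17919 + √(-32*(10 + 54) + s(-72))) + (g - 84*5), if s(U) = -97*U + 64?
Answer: -18358 + 50*√2 ≈ -18287.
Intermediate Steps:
s(U) = 64 - 97*U
g = -19
(-17919 + √(-32*(10 + 54) + s(-72))) + (g - 84*5) = (-17919 + √(-32*(10 + 54) + (64 - 97*(-72)))) + (-19 - 84*5) = (-17919 + √(-32*64 + (64 + 6984))) + (-19 - 420) = (-17919 + √(-2048 + 7048)) - 439 = (-17919 + √5000) - 439 = (-17919 + 50*√2) - 439 = -18358 + 50*√2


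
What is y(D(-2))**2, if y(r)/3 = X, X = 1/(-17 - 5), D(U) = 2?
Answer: 9/484 ≈ 0.018595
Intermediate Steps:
X = -1/22 (X = 1/(-22) = -1/22 ≈ -0.045455)
y(r) = -3/22 (y(r) = 3*(-1/22) = -3/22)
y(D(-2))**2 = (-3/22)**2 = 9/484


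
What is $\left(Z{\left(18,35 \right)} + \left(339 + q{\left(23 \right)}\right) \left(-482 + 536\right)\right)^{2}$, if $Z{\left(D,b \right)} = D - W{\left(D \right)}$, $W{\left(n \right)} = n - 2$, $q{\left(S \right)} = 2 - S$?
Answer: $294946276$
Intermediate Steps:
$W{\left(n \right)} = -2 + n$ ($W{\left(n \right)} = n - 2 = -2 + n$)
$Z{\left(D,b \right)} = 2$ ($Z{\left(D,b \right)} = D - \left(-2 + D\right) = 2$)
$\left(Z{\left(18,35 \right)} + \left(339 + q{\left(23 \right)}\right) \left(-482 + 536\right)\right)^{2} = \left(2 + \left(339 + \left(2 - 23\right)\right) \left(-482 + 536\right)\right)^{2} = \left(2 + \left(339 + \left(2 - 23\right)\right) 54\right)^{2} = \left(2 + \left(339 - 21\right) 54\right)^{2} = \left(2 + 318 \cdot 54\right)^{2} = \left(2 + 17172\right)^{2} = 17174^{2} = 294946276$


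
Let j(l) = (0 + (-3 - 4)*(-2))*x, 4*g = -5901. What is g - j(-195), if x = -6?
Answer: -5565/4 ≈ -1391.3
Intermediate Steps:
g = -5901/4 (g = (¼)*(-5901) = -5901/4 ≈ -1475.3)
j(l) = -84 (j(l) = (0 + (-3 - 4)*(-2))*(-6) = (0 - 7*(-2))*(-6) = (0 + 14)*(-6) = 14*(-6) = -84)
g - j(-195) = -5901/4 - 1*(-84) = -5901/4 + 84 = -5565/4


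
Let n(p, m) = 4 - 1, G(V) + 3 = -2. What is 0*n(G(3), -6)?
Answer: 0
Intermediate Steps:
G(V) = -5 (G(V) = -3 - 2 = -5)
n(p, m) = 3
0*n(G(3), -6) = 0*3 = 0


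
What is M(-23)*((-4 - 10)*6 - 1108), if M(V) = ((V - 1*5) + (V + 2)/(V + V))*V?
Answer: -755132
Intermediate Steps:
M(V) = V*(-5 + V + (2 + V)/(2*V)) (M(V) = ((V - 5) + (2 + V)/((2*V)))*V = ((-5 + V) + (2 + V)*(1/(2*V)))*V = ((-5 + V) + (2 + V)/(2*V))*V = (-5 + V + (2 + V)/(2*V))*V = V*(-5 + V + (2 + V)/(2*V)))
M(-23)*((-4 - 10)*6 - 1108) = (1 + (-23)**2 - 9/2*(-23))*((-4 - 10)*6 - 1108) = (1 + 529 + 207/2)*(-14*6 - 1108) = 1267*(-84 - 1108)/2 = (1267/2)*(-1192) = -755132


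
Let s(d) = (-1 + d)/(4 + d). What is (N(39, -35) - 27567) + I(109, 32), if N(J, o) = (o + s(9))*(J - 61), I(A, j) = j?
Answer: -348121/13 ≈ -26779.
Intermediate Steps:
s(d) = (-1 + d)/(4 + d)
N(J, o) = (-61 + J)*(8/13 + o) (N(J, o) = (o + (-1 + 9)/(4 + 9))*(J - 61) = (o + 8/13)*(-61 + J) = (8/13 + o)*(-61 + J) = (-61 + J)*(8/13 + o))
(N(39, -35) - 27567) + I(109, 32) = ((-488/13 - 61*(-35) + (8/13)*39 + 39*(-35)) - 27567) + 32 = ((-488/13 + 2135 + 24 - 1365) - 27567) + 32 = (9834/13 - 27567) + 32 = -348537/13 + 32 = -348121/13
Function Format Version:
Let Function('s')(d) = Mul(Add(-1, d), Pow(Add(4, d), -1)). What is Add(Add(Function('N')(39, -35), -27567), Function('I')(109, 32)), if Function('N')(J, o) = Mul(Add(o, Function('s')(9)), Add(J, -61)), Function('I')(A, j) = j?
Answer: Rational(-348121, 13) ≈ -26779.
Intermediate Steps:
Function('s')(d) = Mul(Pow(Add(4, d), -1), Add(-1, d))
Function('N')(J, o) = Mul(Add(-61, J), Add(Rational(8, 13), o)) (Function('N')(J, o) = Mul(Add(o, Mul(Pow(Add(4, 9), -1), Add(-1, 9))), Add(J, -61)) = Mul(Add(o, Mul(Pow(13, -1), 8)), Add(-61, J)) = Mul(Add(o, Mul(Rational(1, 13), 8)), Add(-61, J)) = Mul(Add(o, Rational(8, 13)), Add(-61, J)) = Mul(Add(Rational(8, 13), o), Add(-61, J)) = Mul(Add(-61, J), Add(Rational(8, 13), o)))
Add(Add(Function('N')(39, -35), -27567), Function('I')(109, 32)) = Add(Add(Add(Rational(-488, 13), Mul(-61, -35), Mul(Rational(8, 13), 39), Mul(39, -35)), -27567), 32) = Add(Add(Add(Rational(-488, 13), 2135, 24, -1365), -27567), 32) = Add(Add(Rational(9834, 13), -27567), 32) = Add(Rational(-348537, 13), 32) = Rational(-348121, 13)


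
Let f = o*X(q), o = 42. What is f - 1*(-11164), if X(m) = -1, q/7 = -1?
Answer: 11122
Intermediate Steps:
q = -7 (q = 7*(-1) = -7)
f = -42 (f = 42*(-1) = -42)
f - 1*(-11164) = -42 - 1*(-11164) = -42 + 11164 = 11122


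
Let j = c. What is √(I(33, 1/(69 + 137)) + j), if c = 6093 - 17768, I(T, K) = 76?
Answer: I*√11599 ≈ 107.7*I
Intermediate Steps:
c = -11675
j = -11675
√(I(33, 1/(69 + 137)) + j) = √(76 - 11675) = √(-11599) = I*√11599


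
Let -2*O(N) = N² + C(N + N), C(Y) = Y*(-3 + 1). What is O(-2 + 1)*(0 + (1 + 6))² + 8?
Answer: -229/2 ≈ -114.50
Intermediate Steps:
C(Y) = -2*Y (C(Y) = Y*(-2) = -2*Y)
O(N) = 2*N - N²/2 (O(N) = -(N² - 2*(N + N))/2 = -(N² - 4*N)/2 = 2*N - N²/2)
O(-2 + 1)*(0 + (1 + 6))² + 8 = ((-2 + 1)*(4 - (-2 + 1))/2)*(0 + (1 + 6))² + 8 = ((½)*(-1)*(4 - 1*(-1)))*(0 + 7)² + 8 = ((½)*(-1)*(4 + 1))*7² + 8 = ((½)*(-1)*5)*49 + 8 = -5/2*49 + 8 = -245/2 + 8 = -229/2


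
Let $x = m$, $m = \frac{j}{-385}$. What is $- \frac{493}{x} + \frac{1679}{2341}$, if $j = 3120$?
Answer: $\frac{89914397}{1460784} \approx 61.552$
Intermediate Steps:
$m = - \frac{624}{77}$ ($m = \frac{3120}{-385} = 3120 \left(- \frac{1}{385}\right) = - \frac{624}{77} \approx -8.1039$)
$x = - \frac{624}{77} \approx -8.1039$
$- \frac{493}{x} + \frac{1679}{2341} = - \frac{493}{- \frac{624}{77}} + \frac{1679}{2341} = \left(-493\right) \left(- \frac{77}{624}\right) + 1679 \cdot \frac{1}{2341} = \frac{37961}{624} + \frac{1679}{2341} = \frac{89914397}{1460784}$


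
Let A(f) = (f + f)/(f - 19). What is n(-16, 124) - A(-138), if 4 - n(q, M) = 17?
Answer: -2317/157 ≈ -14.758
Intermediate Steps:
n(q, M) = -13 (n(q, M) = 4 - 1*17 = 4 - 17 = -13)
A(f) = 2*f/(-19 + f) (A(f) = (2*f)/(-19 + f) = 2*f/(-19 + f))
n(-16, 124) - A(-138) = -13 - 2*(-138)/(-19 - 138) = -13 - 2*(-138)/(-157) = -13 - 2*(-138)*(-1)/157 = -13 - 1*276/157 = -13 - 276/157 = -2317/157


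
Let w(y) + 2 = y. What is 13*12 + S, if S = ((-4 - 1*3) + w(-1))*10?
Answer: 56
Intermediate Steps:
w(y) = -2 + y
S = -100 (S = ((-4 - 1*3) + (-2 - 1))*10 = ((-4 - 3) - 3)*10 = (-7 - 3)*10 = -10*10 = -100)
13*12 + S = 13*12 - 100 = 156 - 100 = 56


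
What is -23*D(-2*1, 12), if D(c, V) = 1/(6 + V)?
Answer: -23/18 ≈ -1.2778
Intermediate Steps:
-23*D(-2*1, 12) = -23/(6 + 12) = -23/18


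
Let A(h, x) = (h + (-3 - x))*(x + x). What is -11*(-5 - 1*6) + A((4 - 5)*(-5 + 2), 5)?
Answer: 71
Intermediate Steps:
A(h, x) = 2*x*(-3 + h - x) (A(h, x) = (-3 + h - x)*(2*x) = 2*x*(-3 + h - x))
-11*(-5 - 1*6) + A((4 - 5)*(-5 + 2), 5) = -11*(-5 - 1*6) + 2*5*(-3 + (4 - 5)*(-5 + 2) - 1*5) = -11*(-5 - 6) + 2*5*(-3 - 1*(-3) - 5) = -11*(-11) + 2*5*(-3 + 3 - 5) = 121 + 2*5*(-5) = 121 - 50 = 71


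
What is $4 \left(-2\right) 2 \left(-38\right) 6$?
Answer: $3648$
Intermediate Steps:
$4 \left(-2\right) 2 \left(-38\right) 6 = \left(-8\right) 2 \left(-38\right) 6 = \left(-16\right) \left(-38\right) 6 = 608 \cdot 6 = 3648$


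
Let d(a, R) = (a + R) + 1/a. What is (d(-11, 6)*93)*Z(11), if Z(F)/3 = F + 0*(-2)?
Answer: -15624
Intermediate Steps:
Z(F) = 3*F (Z(F) = 3*(F + 0*(-2)) = 3*(F + 0) = 3*F)
d(a, R) = R + a + 1/a (d(a, R) = (R + a) + 1/a = R + a + 1/a)
(d(-11, 6)*93)*Z(11) = ((6 - 11 + 1/(-11))*93)*(3*11) = ((6 - 11 - 1/11)*93)*33 = -56/11*93*33 = -5208/11*33 = -15624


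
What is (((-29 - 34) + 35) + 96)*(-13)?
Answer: -884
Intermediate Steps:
(((-29 - 34) + 35) + 96)*(-13) = ((-63 + 35) + 96)*(-13) = (-28 + 96)*(-13) = 68*(-13) = -884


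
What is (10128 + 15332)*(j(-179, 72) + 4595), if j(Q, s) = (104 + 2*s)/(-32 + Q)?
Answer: 24678301620/211 ≈ 1.1696e+8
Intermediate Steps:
j(Q, s) = (104 + 2*s)/(-32 + Q)
(10128 + 15332)*(j(-179, 72) + 4595) = (10128 + 15332)*(2*(52 + 72)/(-32 - 179) + 4595) = 25460*(2*124/(-211) + 4595) = 25460*(2*(-1/211)*124 + 4595) = 25460*(-248/211 + 4595) = 25460*(969297/211) = 24678301620/211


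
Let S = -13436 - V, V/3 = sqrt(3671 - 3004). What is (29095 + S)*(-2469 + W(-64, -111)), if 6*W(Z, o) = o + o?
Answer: -39241454 + 7518*sqrt(667) ≈ -3.9047e+7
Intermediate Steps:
V = 3*sqrt(667) (V = 3*sqrt(3671 - 3004) = 3*sqrt(667) ≈ 77.479)
W(Z, o) = o/3 (W(Z, o) = (o + o)/6 = (2*o)/6 = o/3)
S = -13436 - 3*sqrt(667) ≈ -13513.
(29095 + S)*(-2469 + W(-64, -111)) = (29095 + (-13436 - 3*sqrt(667)))*(-2469 + (1/3)*(-111)) = (15659 - 3*sqrt(667))*(-2469 - 37) = (15659 - 3*sqrt(667))*(-2506) = -39241454 + 7518*sqrt(667)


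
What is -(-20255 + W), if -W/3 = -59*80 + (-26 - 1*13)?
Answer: 5978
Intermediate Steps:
W = 14277 (W = -3*(-59*80 + (-26 - 1*13)) = -3*(-4720 + (-26 - 13)) = -3*(-4720 - 39) = -3*(-4759) = 14277)
-(-20255 + W) = -(-20255 + 14277) = -1*(-5978) = 5978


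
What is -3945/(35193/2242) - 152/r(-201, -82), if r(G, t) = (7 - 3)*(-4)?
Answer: -5673571/23462 ≈ -241.82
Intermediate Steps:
r(G, t) = -16 (r(G, t) = 4*(-4) = -16)
-3945/(35193/2242) - 152/r(-201, -82) = -3945/(35193/2242) - 152/(-16) = -3945/(35193*(1/2242)) - 152*(-1/16) = -3945/35193/2242 + 19/2 = -3945*2242/35193 + 19/2 = -2948230/11731 + 19/2 = -5673571/23462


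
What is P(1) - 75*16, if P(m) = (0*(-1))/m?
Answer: -1200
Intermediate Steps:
P(m) = 0 (P(m) = 0/m = 0)
P(1) - 75*16 = 0 - 75*16 = 0 - 1200 = -1200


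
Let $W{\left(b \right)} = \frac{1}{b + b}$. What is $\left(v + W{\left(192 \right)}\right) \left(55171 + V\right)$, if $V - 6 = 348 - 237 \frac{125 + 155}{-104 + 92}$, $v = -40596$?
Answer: $- \frac{951778030465}{384} \approx -2.4786 \cdot 10^{9}$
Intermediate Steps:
$V = 5884$ ($V = 6 - \left(-348 + 237 \frac{125 + 155}{-104 + 92}\right) = 6 - \left(-348 + 237 \frac{280}{-12}\right) = 6 - \left(-348 + 237 \cdot 280 \left(- \frac{1}{12}\right)\right) = 6 + \left(348 - -5530\right) = 6 + \left(348 + 5530\right) = 6 + 5878 = 5884$)
$W{\left(b \right)} = \frac{1}{2 b}$
$\left(v + W{\left(192 \right)}\right) \left(55171 + V\right) = \left(-40596 + \frac{1}{2 \cdot 192}\right) \left(55171 + 5884\right) = \left(-40596 + \frac{1}{2} \cdot \frac{1}{192}\right) 61055 = \left(-40596 + \frac{1}{384}\right) 61055 = \left(- \frac{15588863}{384}\right) 61055 = - \frac{951778030465}{384}$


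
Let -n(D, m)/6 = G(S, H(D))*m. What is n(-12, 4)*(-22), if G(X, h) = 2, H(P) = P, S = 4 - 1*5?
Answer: 1056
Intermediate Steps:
S = -1 (S = 4 - 5 = -1)
n(D, m) = -12*m
n(-12, 4)*(-22) = -12*4*(-22) = -48*(-22) = 1056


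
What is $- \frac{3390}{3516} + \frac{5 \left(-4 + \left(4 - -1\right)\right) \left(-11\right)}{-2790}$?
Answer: $- \frac{77206}{81747} \approx -0.94445$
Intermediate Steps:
$- \frac{3390}{3516} + \frac{5 \left(-4 + \left(4 - -1\right)\right) \left(-11\right)}{-2790} = \left(-3390\right) \frac{1}{3516} + 5 \left(-4 + \left(4 + 1\right)\right) \left(-11\right) \left(- \frac{1}{2790}\right) = - \frac{565}{586} + 5 \left(-4 + 5\right) \left(-11\right) \left(- \frac{1}{2790}\right) = - \frac{565}{586} + 5 \cdot 1 \left(-11\right) \left(- \frac{1}{2790}\right) = - \frac{565}{586} + 5 \left(-11\right) \left(- \frac{1}{2790}\right) = - \frac{565}{586} - - \frac{11}{558} = - \frac{565}{586} + \frac{11}{558} = - \frac{77206}{81747}$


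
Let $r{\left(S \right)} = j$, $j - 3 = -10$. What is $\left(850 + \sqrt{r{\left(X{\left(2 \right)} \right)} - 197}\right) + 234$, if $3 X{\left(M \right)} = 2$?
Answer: $1084 + 2 i \sqrt{51} \approx 1084.0 + 14.283 i$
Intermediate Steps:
$j = -7$ ($j = 3 - 10 = -7$)
$X{\left(M \right)} = \frac{2}{3}$ ($X{\left(M \right)} = \frac{1}{3} \cdot 2 = \frac{2}{3}$)
$r{\left(S \right)} = -7$
$\left(850 + \sqrt{r{\left(X{\left(2 \right)} \right)} - 197}\right) + 234 = \left(850 + \sqrt{-7 - 197}\right) + 234 = \left(850 + \sqrt{-204}\right) + 234 = \left(850 + 2 i \sqrt{51}\right) + 234 = 1084 + 2 i \sqrt{51}$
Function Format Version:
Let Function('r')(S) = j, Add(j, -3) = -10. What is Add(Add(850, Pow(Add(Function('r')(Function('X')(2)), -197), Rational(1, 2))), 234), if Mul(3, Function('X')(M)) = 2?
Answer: Add(1084, Mul(2, I, Pow(51, Rational(1, 2)))) ≈ Add(1084.0, Mul(14.283, I))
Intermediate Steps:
j = -7 (j = Add(3, -10) = -7)
Function('X')(M) = Rational(2, 3) (Function('X')(M) = Mul(Rational(1, 3), 2) = Rational(2, 3))
Function('r')(S) = -7
Add(Add(850, Pow(Add(Function('r')(Function('X')(2)), -197), Rational(1, 2))), 234) = Add(Add(850, Pow(Add(-7, -197), Rational(1, 2))), 234) = Add(Add(850, Pow(-204, Rational(1, 2))), 234) = Add(Add(850, Mul(2, I, Pow(51, Rational(1, 2)))), 234) = Add(1084, Mul(2, I, Pow(51, Rational(1, 2))))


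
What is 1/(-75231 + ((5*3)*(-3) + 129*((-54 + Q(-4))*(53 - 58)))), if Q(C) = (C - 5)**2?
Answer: -1/92691 ≈ -1.0789e-5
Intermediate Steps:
Q(C) = (-5 + C)**2
1/(-75231 + ((5*3)*(-3) + 129*((-54 + Q(-4))*(53 - 58)))) = 1/(-75231 + ((5*3)*(-3) + 129*((-54 + (-5 - 4)**2)*(53 - 58)))) = 1/(-75231 + (15*(-3) + 129*((-54 + (-9)**2)*(-5)))) = 1/(-75231 + (-45 + 129*((-54 + 81)*(-5)))) = 1/(-75231 + (-45 + 129*(27*(-5)))) = 1/(-75231 + (-45 + 129*(-135))) = 1/(-75231 + (-45 - 17415)) = 1/(-75231 - 17460) = 1/(-92691) = -1/92691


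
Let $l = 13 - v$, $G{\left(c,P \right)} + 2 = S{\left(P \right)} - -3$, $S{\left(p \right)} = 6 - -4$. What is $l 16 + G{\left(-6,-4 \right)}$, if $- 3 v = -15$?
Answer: $139$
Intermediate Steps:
$v = 5$ ($v = \left(- \frac{1}{3}\right) \left(-15\right) = 5$)
$S{\left(p \right)} = 10$ ($S{\left(p \right)} = 6 + 4 = 10$)
$G{\left(c,P \right)} = 11$ ($G{\left(c,P \right)} = -2 + \left(10 - -3\right) = -2 + \left(10 + 3\right) = -2 + 13 = 11$)
$l = 8$ ($l = 13 - 5 = 8$)
$l 16 + G{\left(-6,-4 \right)} = 8 \cdot 16 + 11 = 128 + 11 = 139$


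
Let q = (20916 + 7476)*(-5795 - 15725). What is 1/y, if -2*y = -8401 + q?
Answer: 2/611004241 ≈ 3.2733e-9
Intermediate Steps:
q = -610995840 (q = 28392*(-21520) = -610995840)
y = 611004241/2 (y = -(-8401 - 610995840)/2 = -½*(-611004241) = 611004241/2 ≈ 3.0550e+8)
1/y = 1/(611004241/2) = 2/611004241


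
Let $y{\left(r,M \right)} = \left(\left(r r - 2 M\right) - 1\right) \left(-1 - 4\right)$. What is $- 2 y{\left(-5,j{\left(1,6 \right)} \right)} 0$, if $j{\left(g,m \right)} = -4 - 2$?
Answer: $0$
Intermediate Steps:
$j{\left(g,m \right)} = -6$ ($j{\left(g,m \right)} = -4 - 2 = -6$)
$y{\left(r,M \right)} = 5 - 5 r^{2} + 10 M$ ($y{\left(r,M \right)} = \left(\left(r^{2} - 2 M\right) - 1\right) \left(-1 - 4\right) = \left(-1 + r^{2} - 2 M\right) \left(-1 - 4\right) = \left(-1 + r^{2} - 2 M\right) \left(-5\right) = 5 - 5 r^{2} + 10 M$)
$- 2 y{\left(-5,j{\left(1,6 \right)} \right)} 0 = - 2 \left(5 - 5 \left(-5\right)^{2} + 10 \left(-6\right)\right) 0 = - 2 \left(5 - 125 - 60\right) 0 = \left(-2\right) \left(-180\right) 0 = 360 \cdot 0 = 0$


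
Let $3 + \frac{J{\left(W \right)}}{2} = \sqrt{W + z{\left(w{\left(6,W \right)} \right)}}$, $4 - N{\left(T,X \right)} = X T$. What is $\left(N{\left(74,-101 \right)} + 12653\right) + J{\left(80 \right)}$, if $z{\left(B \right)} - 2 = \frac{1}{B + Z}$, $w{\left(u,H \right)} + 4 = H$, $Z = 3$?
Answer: $20125 + \frac{2 \sqrt{511841}}{79} \approx 20143.0$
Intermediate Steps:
$w{\left(u,H \right)} = -4 + H$
$z{\left(B \right)} = 2 + \frac{1}{3 + B}$ ($z{\left(B \right)} = 2 + \frac{1}{B + 3} = 2 + \frac{1}{3 + B}$)
$N{\left(T,X \right)} = 4 - T X$ ($N{\left(T,X \right)} = 4 - X T = 4 - T X$)
$J{\left(W \right)} = -6 + 2 \sqrt{W + \frac{-1 + 2 W}{-1 + W}}$ ($J{\left(W \right)} = -6 + 2 \sqrt{W + \frac{7 + 2 \left(-4 + W\right)}{3 + \left(-4 + W\right)}} = -6 + 2 \sqrt{W + \frac{7 + \left(-8 + 2 W\right)}{-1 + W}} = -6 + 2 \sqrt{W + \frac{-1 + 2 W}{-1 + W}}$)
$\left(N{\left(74,-101 \right)} + 12653\right) + J{\left(80 \right)} = \left(\left(4 - 74 \left(-101\right)\right) + 12653\right) - \left(6 - 2 \sqrt{\frac{-1 + 80 + 80^{2}}{-1 + 80}}\right) = \left(\left(4 + 7474\right) + 12653\right) - \left(6 - 2 \sqrt{\frac{-1 + 80 + 6400}{79}}\right) = \left(7478 + 12653\right) - \left(6 - 2 \sqrt{\frac{1}{79} \cdot 6479}\right) = 20131 - \left(6 - 2 \sqrt{\frac{6479}{79}}\right) = 20131 - \left(6 - 2 \frac{\sqrt{511841}}{79}\right) = 20131 - \left(6 - \frac{2 \sqrt{511841}}{79}\right) = 20125 + \frac{2 \sqrt{511841}}{79}$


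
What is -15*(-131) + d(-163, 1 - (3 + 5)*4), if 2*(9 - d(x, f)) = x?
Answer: 4111/2 ≈ 2055.5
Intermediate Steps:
d(x, f) = 9 - x/2
-15*(-131) + d(-163, 1 - (3 + 5)*4) = -15*(-131) + (9 - ½*(-163)) = 1965 + (9 + 163/2) = 1965 + 181/2 = 4111/2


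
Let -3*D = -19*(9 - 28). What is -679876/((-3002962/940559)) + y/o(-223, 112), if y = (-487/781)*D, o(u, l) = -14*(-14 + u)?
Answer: 2485618512408733475/11672624403594 ≈ 2.1294e+5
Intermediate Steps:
o(u, l) = 196 - 14*u
D = -361/3 (D = -(-19)*(9 - 28)/3 = -(-19)*(-19)/3 = -⅓*361 = -361/3 ≈ -120.33)
y = 175807/2343 (y = -487/781*(-361/3) = 175807/2343 ≈ 75.035)
-679876/((-3002962/940559)) + y/o(-223, 112) = -679876/((-3002962/940559)) + 175807/(2343*(196 - 14*(-223))) = -679876/((-3002962*1/940559)) + 175807/(2343*(196 + 3122)) = -679876/(-3002962/940559) + (175807/2343)/3318 = -679876*(-940559/3002962) + (175807/2343)*(1/3318) = 319731745342/1501481 + 175807/7774074 = 2485618512408733475/11672624403594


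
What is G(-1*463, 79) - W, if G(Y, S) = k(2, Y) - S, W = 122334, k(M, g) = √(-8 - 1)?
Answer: -122413 + 3*I ≈ -1.2241e+5 + 3.0*I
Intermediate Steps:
k(M, g) = 3*I (k(M, g) = √(-9) = 3*I)
G(Y, S) = -S + 3*I (G(Y, S) = 3*I - S = -S + 3*I)
G(-1*463, 79) - W = (-1*79 + 3*I) - 1*122334 = (-79 + 3*I) - 122334 = -122413 + 3*I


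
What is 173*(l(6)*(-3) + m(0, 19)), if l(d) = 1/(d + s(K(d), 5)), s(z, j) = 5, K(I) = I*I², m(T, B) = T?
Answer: -519/11 ≈ -47.182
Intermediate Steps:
K(I) = I³
l(d) = 1/(5 + d) (l(d) = 1/(d + 5) = 1/(5 + d))
173*(l(6)*(-3) + m(0, 19)) = 173*(-3/(5 + 6) + 0) = 173*(-3/11 + 0) = 173*(-3/11) = -519/11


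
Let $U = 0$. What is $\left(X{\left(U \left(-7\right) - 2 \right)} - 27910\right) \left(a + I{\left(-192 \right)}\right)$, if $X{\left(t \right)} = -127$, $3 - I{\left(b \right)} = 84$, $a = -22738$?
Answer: $639776303$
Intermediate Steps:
$I{\left(b \right)} = -81$ ($I{\left(b \right)} = 3 - 84 = -81$)
$\left(X{\left(U \left(-7\right) - 2 \right)} - 27910\right) \left(a + I{\left(-192 \right)}\right) = \left(-127 - 27910\right) \left(-22738 - 81\right) = \left(-28037\right) \left(-22819\right) = 639776303$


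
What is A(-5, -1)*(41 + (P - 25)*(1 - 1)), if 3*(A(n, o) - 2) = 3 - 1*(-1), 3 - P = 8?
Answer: 410/3 ≈ 136.67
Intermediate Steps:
P = -5 (P = 3 - 1*8 = 3 - 8 = -5)
A(n, o) = 10/3 (A(n, o) = 2 + (3 - 1*(-1))/3 = 2 + (3 + 1)/3 = 2 + (⅓)*4 = 2 + 4/3 = 10/3)
A(-5, -1)*(41 + (P - 25)*(1 - 1)) = 10*(41 + (-5 - 25)*(1 - 1))/3 = 10*(41 - 30*0)/3 = 10*(41 + 0)/3 = (10/3)*41 = 410/3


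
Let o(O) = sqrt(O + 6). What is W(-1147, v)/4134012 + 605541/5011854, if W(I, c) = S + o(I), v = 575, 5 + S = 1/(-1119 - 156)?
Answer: 265974424087183/2201400611438850 + I*sqrt(1141)/4134012 ≈ 0.12082 + 8.1709e-6*I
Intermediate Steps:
S = -6376/1275 (S = -5 + 1/(-1119 - 156) = -5 + 1/(-1275) = -5 - 1/1275 = -6376/1275 ≈ -5.0008)
o(O) = sqrt(6 + O)
W(I, c) = -6376/1275 + sqrt(6 + I)
W(-1147, v)/4134012 + 605541/5011854 = (-6376/1275 + sqrt(6 - 1147))/4134012 + 605541/5011854 = (-6376/1275 + sqrt(-1141))*(1/4134012) + 605541*(1/5011854) = (-6376/1275 + I*sqrt(1141))*(1/4134012) + 201847/1670618 = (-1594/1317716325 + I*sqrt(1141)/4134012) + 201847/1670618 = 265974424087183/2201400611438850 + I*sqrt(1141)/4134012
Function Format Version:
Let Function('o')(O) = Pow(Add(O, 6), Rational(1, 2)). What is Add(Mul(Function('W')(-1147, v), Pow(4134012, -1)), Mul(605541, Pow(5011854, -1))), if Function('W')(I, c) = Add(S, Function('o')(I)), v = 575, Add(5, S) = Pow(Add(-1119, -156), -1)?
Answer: Add(Rational(265974424087183, 2201400611438850), Mul(Rational(1, 4134012), I, Pow(1141, Rational(1, 2)))) ≈ Add(0.12082, Mul(8.1709e-6, I))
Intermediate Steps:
S = Rational(-6376, 1275) (S = Add(-5, Pow(Add(-1119, -156), -1)) = Add(-5, Pow(-1275, -1)) = Add(-5, Rational(-1, 1275)) = Rational(-6376, 1275) ≈ -5.0008)
Function('o')(O) = Pow(Add(6, O), Rational(1, 2))
Function('W')(I, c) = Add(Rational(-6376, 1275), Pow(Add(6, I), Rational(1, 2)))
Add(Mul(Function('W')(-1147, v), Pow(4134012, -1)), Mul(605541, Pow(5011854, -1))) = Add(Mul(Add(Rational(-6376, 1275), Pow(Add(6, -1147), Rational(1, 2))), Pow(4134012, -1)), Mul(605541, Pow(5011854, -1))) = Add(Mul(Add(Rational(-6376, 1275), Pow(-1141, Rational(1, 2))), Rational(1, 4134012)), Mul(605541, Rational(1, 5011854))) = Add(Mul(Add(Rational(-6376, 1275), Mul(I, Pow(1141, Rational(1, 2)))), Rational(1, 4134012)), Rational(201847, 1670618)) = Add(Add(Rational(-1594, 1317716325), Mul(Rational(1, 4134012), I, Pow(1141, Rational(1, 2)))), Rational(201847, 1670618)) = Add(Rational(265974424087183, 2201400611438850), Mul(Rational(1, 4134012), I, Pow(1141, Rational(1, 2))))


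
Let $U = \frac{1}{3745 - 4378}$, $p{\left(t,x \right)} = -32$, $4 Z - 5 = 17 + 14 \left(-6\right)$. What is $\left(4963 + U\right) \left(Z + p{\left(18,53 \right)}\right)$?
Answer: $- \frac{149224955}{633} \approx -2.3574 \cdot 10^{5}$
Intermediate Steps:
$Z = - \frac{31}{2}$ ($Z = \frac{5}{4} + \frac{17 + 14 \left(-6\right)}{4} = \frac{5}{4} + \frac{17 - 84}{4} = \frac{5}{4} + \frac{1}{4} \left(-67\right) = \frac{5}{4} - \frac{67}{4} = - \frac{31}{2} \approx -15.5$)
$U = - \frac{1}{633}$ ($U = \frac{1}{-633} = - \frac{1}{633} \approx -0.0015798$)
$\left(4963 + U\right) \left(Z + p{\left(18,53 \right)}\right) = \left(4963 - \frac{1}{633}\right) \left(- \frac{31}{2} - 32\right) = \frac{3141578}{633} \left(- \frac{95}{2}\right) = - \frac{149224955}{633}$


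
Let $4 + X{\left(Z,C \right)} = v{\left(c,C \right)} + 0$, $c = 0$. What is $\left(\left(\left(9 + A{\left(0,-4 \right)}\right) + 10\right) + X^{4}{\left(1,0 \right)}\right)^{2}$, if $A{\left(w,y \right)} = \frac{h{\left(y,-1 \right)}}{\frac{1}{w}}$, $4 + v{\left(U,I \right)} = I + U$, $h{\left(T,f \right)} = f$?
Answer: $16933225$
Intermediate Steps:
$v{\left(U,I \right)} = -4 + I + U$ ($v{\left(U,I \right)} = -4 + \left(I + U\right) = -4 + I + U$)
$X{\left(Z,C \right)} = -8 + C$ ($X{\left(Z,C \right)} = -4 + \left(\left(-4 + C + 0\right) + 0\right) = -4 + \left(\left(-4 + C\right) + 0\right) = -4 + \left(-4 + C\right) = -8 + C$)
$A{\left(w,y \right)} = - w$ ($A{\left(w,y \right)} = - \frac{1}{\frac{1}{w}} = - w$)
$\left(\left(\left(9 + A{\left(0,-4 \right)}\right) + 10\right) + X^{4}{\left(1,0 \right)}\right)^{2} = \left(\left(\left(9 - 0\right) + 10\right) + \left(-8 + 0\right)^{4}\right)^{2} = \left(\left(\left(9 + 0\right) + 10\right) + \left(-8\right)^{4}\right)^{2} = \left(\left(9 + 10\right) + 4096\right)^{2} = \left(19 + 4096\right)^{2} = 4115^{2} = 16933225$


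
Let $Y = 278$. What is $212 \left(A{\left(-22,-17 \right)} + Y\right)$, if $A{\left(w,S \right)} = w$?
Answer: $54272$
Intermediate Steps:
$212 \left(A{\left(-22,-17 \right)} + Y\right) = 212 \left(-22 + 278\right) = 212 \cdot 256 = 54272$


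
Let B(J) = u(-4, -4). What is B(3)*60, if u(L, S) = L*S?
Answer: 960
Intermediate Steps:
B(J) = 16 (B(J) = -4*(-4) = 16)
B(3)*60 = 16*60 = 960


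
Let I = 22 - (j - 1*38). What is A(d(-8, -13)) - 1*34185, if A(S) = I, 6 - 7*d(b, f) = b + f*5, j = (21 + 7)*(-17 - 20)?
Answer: -33089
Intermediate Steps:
j = -1036 (j = 28*(-37) = -1036)
d(b, f) = 6/7 - 5*f/7 - b/7 (d(b, f) = 6/7 - (b + f*5)/7 = 6/7 - (b + 5*f)/7 = 6/7 + (-5*f/7 - b/7) = 6/7 - 5*f/7 - b/7)
I = 1096 (I = 22 - (-1036 - 1*38) = 22 - (-1036 - 38) = 22 - 1*(-1074) = 22 + 1074 = 1096)
A(S) = 1096
A(d(-8, -13)) - 1*34185 = 1096 - 1*34185 = 1096 - 34185 = -33089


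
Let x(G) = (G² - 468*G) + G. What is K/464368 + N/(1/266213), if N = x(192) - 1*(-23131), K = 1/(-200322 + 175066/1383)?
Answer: -1015478566322284541794343/128569688895680 ≈ -7.8983e+9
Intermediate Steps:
K = -1383/276870260 (K = 1/(-200322 + 175066*(1/1383)) = 1/(-200322 + 175066/1383) = 1/(-276870260/1383) = -1383/276870260 ≈ -4.9951e-6)
x(G) = G² - 467*G
N = -29669 (N = 192*(-467 + 192) - 1*(-23131) = 192*(-275) + 23131 = -52800 + 23131 = -29669)
K/464368 + N/(1/266213) = -1383/276870260/464368 - 29669/(1/266213) = -1383/276870260*1/464368 - 29669/1/266213 = -1383/128569688895680 - 29669*266213 = -1383/128569688895680 - 7898273497 = -1015478566322284541794343/128569688895680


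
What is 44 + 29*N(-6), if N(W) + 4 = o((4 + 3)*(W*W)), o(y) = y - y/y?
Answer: 7207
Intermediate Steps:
o(y) = -1 + y (o(y) = y - 1*1 = y - 1 = -1 + y)
N(W) = -5 + 7*W² (N(W) = -4 + (-1 + (4 + 3)*(W*W)) = -4 + (-1 + 7*W²) = -5 + 7*W²)
44 + 29*N(-6) = 44 + 29*(-5 + 7*(-6)²) = 44 + 29*(-5 + 7*36) = 44 + 29*(-5 + 252) = 44 + 29*247 = 44 + 7163 = 7207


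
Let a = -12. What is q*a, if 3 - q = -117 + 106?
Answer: -168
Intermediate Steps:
q = 14 (q = 3 - (-117 + 106) = 3 - 1*(-11) = 3 + 11 = 14)
q*a = 14*(-12) = -168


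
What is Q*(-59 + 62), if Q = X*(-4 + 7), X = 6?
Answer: 54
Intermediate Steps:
Q = 18 (Q = 6*(-4 + 7) = 6*3 = 18)
Q*(-59 + 62) = 18*(-59 + 62) = 18*3 = 54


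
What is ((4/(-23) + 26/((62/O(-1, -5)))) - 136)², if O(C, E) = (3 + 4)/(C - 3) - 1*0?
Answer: 152459792521/8133904 ≈ 18744.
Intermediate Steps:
O(C, E) = 7/(-3 + C) (O(C, E) = 7/(-3 + C) + 0 = 7/(-3 + C))
((4/(-23) + 26/((62/O(-1, -5)))) - 136)² = ((4/(-23) + 26/((62/((7/(-3 - 1)))))) - 136)² = ((4*(-1/23) + 26/((62/((7/(-4)))))) - 136)² = ((-4/23 + 26/((62/((7*(-¼)))))) - 136)² = ((-4/23 + 26/((62/(-7/4)))) - 136)² = ((-4/23 + 26/((62*(-4/7)))) - 136)² = ((-4/23 + 26/(-248/7)) - 136)² = ((-4/23 + 26*(-7/248)) - 136)² = ((-4/23 - 91/124) - 136)² = (-2589/2852 - 136)² = (-390461/2852)² = 152459792521/8133904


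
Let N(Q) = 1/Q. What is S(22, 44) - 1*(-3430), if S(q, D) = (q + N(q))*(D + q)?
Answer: 4885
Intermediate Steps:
S(q, D) = (D + q)*(q + 1/q) (S(q, D) = (q + 1/q)*(D + q) = (D + q)*(q + 1/q))
S(22, 44) - 1*(-3430) = (1 + 22**2 + 44*22 + 44/22) - 1*(-3430) = (1 + 484 + 968 + 44*(1/22)) + 3430 = (1 + 484 + 968 + 2) + 3430 = 1455 + 3430 = 4885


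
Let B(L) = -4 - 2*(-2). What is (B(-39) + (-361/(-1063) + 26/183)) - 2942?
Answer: -572210617/194529 ≈ -2941.5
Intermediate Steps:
B(L) = 0 (B(L) = -4 + 4 = 0)
(B(-39) + (-361/(-1063) + 26/183)) - 2942 = (0 + (-361/(-1063) + 26/183)) - 2942 = (0 + (-361*(-1/1063) + 26*(1/183))) - 2942 = (0 + (361/1063 + 26/183)) - 2942 = (0 + 93701/194529) - 2942 = 93701/194529 - 2942 = -572210617/194529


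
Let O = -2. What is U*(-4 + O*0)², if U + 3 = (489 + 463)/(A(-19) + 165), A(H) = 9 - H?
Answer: 5968/193 ≈ 30.922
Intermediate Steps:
U = 373/193 (U = -3 + (489 + 463)/((9 - 1*(-19)) + 165) = -3 + 952/((9 + 19) + 165) = -3 + 952/(28 + 165) = -3 + 952/193 = 373/193 ≈ 1.9326)
U*(-4 + O*0)² = 373*(-4 - 2*0)²/193 = 373*(-4 + 0)²/193 = (373/193)*(-4)² = (373/193)*16 = 5968/193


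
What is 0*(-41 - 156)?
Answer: 0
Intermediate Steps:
0*(-41 - 156) = 0*(-197) = 0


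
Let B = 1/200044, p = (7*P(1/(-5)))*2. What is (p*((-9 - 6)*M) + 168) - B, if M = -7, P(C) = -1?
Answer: -260457289/200044 ≈ -1302.0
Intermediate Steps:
p = -14 (p = (7*(-1))*2 = -7*2 = -14)
B = 1/200044 ≈ 4.9989e-6
(p*((-9 - 6)*M) + 168) - B = (-14*(-9 - 6)*(-7) + 168) - 1*1/200044 = (-(-210)*(-7) + 168) - 1/200044 = (-14*105 + 168) - 1/200044 = (-1470 + 168) - 1/200044 = -1302 - 1/200044 = -260457289/200044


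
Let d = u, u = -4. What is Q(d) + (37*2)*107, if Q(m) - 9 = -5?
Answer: 7922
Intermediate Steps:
d = -4
Q(m) = 4 (Q(m) = 9 - 5 = 4)
Q(d) + (37*2)*107 = 4 + (37*2)*107 = 4 + 74*107 = 4 + 7918 = 7922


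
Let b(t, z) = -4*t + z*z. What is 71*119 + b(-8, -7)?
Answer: 8530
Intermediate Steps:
b(t, z) = z² - 4*t (b(t, z) = -4*t + z² = z² - 4*t)
71*119 + b(-8, -7) = 71*119 + ((-7)² - 4*(-8)) = 8449 + (49 + 32) = 8449 + 81 = 8530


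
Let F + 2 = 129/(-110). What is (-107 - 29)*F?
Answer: 23732/55 ≈ 431.49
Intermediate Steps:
F = -349/110 (F = -2 + 129/(-110) = -2 + 129*(-1/110) = -2 - 129/110 = -349/110 ≈ -3.1727)
(-107 - 29)*F = (-107 - 29)*(-349/110) = -136*(-349/110) = 23732/55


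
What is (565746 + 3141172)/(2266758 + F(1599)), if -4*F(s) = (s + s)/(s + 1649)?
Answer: 24080139328/14724858369 ≈ 1.6353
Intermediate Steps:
F(s) = -s/(2*(1649 + s)) (F(s) = -(s + s)/(4*(s + 1649)) = -2*s/(4*(1649 + s)) = -s/(2*(1649 + s)))
(565746 + 3141172)/(2266758 + F(1599)) = (565746 + 3141172)/(2266758 - 1*1599/(3298 + 2*1599)) = 3706918/(2266758 - 1*1599/(3298 + 3198)) = 3706918/(2266758 - 1*1599/6496) = 3706918/(2266758 - 1*1599*1/6496) = 3706918/(2266758 - 1599/6496) = 3706918/(14724858369/6496) = 3706918*(6496/14724858369) = 24080139328/14724858369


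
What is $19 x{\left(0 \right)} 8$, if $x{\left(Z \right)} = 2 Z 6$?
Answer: $0$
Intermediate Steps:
$x{\left(Z \right)} = 12 Z$
$19 x{\left(0 \right)} 8 = 19 \cdot 12 \cdot 0 \cdot 8 = 19 \cdot 0 \cdot 8 = 0 \cdot 8 = 0$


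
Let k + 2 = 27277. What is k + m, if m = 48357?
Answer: 75632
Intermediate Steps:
k = 27275 (k = -2 + 27277 = 27275)
k + m = 27275 + 48357 = 75632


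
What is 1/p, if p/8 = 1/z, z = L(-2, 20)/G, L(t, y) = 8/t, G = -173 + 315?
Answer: -1/284 ≈ -0.0035211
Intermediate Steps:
G = 142
z = -2/71 (z = (8/(-2))/142 = (8*(-½))*(1/142) = -4*1/142 = -2/71 ≈ -0.028169)
p = -284 (p = 8/(-2/71) = 8*(-71/2) = -284)
1/p = 1/(-284) = -1/284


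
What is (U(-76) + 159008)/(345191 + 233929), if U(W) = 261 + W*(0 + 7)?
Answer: 158737/579120 ≈ 0.27410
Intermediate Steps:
U(W) = 261 + 7*W (U(W) = 261 + W*7 = 261 + 7*W)
(U(-76) + 159008)/(345191 + 233929) = ((261 + 7*(-76)) + 159008)/(345191 + 233929) = ((261 - 532) + 159008)/579120 = (-271 + 159008)*(1/579120) = 158737*(1/579120) = 158737/579120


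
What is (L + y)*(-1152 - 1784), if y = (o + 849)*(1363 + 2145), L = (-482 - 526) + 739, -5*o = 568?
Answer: -37867268456/5 ≈ -7.5735e+9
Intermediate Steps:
o = -568/5 (o = -⅕*568 = -568/5 ≈ -113.60)
L = -269 (L = -1008 + 739 = -269)
y = 12898916/5 (y = (-568/5 + 849)*(1363 + 2145) = (3677/5)*3508 = 12898916/5 ≈ 2.5798e+6)
(L + y)*(-1152 - 1784) = (-269 + 12898916/5)*(-1152 - 1784) = (12897571/5)*(-2936) = -37867268456/5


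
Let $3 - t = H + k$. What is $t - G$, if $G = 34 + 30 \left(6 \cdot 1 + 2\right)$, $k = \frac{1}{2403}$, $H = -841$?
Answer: $\frac{1369709}{2403} \approx 570.0$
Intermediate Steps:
$k = \frac{1}{2403} \approx 0.00041615$
$t = \frac{2028131}{2403}$ ($t = 3 - \left(-841 + \frac{1}{2403}\right) = 3 - - \frac{2020922}{2403} = 3 + \frac{2020922}{2403} = \frac{2028131}{2403} \approx 844.0$)
$G = 274$ ($G = 34 + 30 \left(6 + 2\right) = 34 + 30 \cdot 8 = 34 + 240 = 274$)
$t - G = \frac{2028131}{2403} - 274 = \frac{1369709}{2403}$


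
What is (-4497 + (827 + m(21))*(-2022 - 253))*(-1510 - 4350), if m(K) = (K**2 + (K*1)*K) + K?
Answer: 23089847420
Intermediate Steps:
m(K) = K + 2*K**2 (m(K) = (K**2 + K*K) + K = (K**2 + K**2) + K = 2*K**2 + K = K + 2*K**2)
(-4497 + (827 + m(21))*(-2022 - 253))*(-1510 - 4350) = (-4497 + (827 + 21*(1 + 2*21))*(-2022 - 253))*(-1510 - 4350) = (-4497 + (827 + 21*(1 + 42))*(-2275))*(-5860) = (-4497 + (827 + 21*43)*(-2275))*(-5860) = (-4497 + (827 + 903)*(-2275))*(-5860) = (-4497 + 1730*(-2275))*(-5860) = (-4497 - 3935750)*(-5860) = -3940247*(-5860) = 23089847420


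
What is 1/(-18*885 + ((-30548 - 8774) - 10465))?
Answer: -1/65717 ≈ -1.5217e-5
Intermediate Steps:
1/(-18*885 + ((-30548 - 8774) - 10465)) = 1/(-15930 + (-39322 - 10465)) = 1/(-15930 - 49787) = 1/(-65717) = -1/65717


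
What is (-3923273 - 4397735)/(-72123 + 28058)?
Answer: 8321008/44065 ≈ 188.83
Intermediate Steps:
(-3923273 - 4397735)/(-72123 + 28058) = -8321008/(-44065) = -8321008*(-1/44065) = 8321008/44065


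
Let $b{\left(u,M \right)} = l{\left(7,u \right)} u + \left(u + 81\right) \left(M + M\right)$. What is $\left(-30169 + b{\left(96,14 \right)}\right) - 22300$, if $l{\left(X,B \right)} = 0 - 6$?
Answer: $-48089$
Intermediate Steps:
$l{\left(X,B \right)} = -6$ ($l{\left(X,B \right)} = 0 - 6 = -6$)
$b{\left(u,M \right)} = - 6 u + 2 M \left(81 + u\right)$ ($b{\left(u,M \right)} = - 6 u + \left(u + 81\right) \left(M + M\right) = - 6 u + \left(81 + u\right) 2 M = - 6 u + 2 M \left(81 + u\right)$)
$\left(-30169 + b{\left(96,14 \right)}\right) - 22300 = \left(-30169 + \left(\left(-6\right) 96 + 162 \cdot 14 + 2 \cdot 14 \cdot 96\right)\right) - 22300 = \left(-30169 + \left(-576 + 2268 + 2688\right)\right) - 22300 = \left(-30169 + 4380\right) - 22300 = -25789 - 22300 = -48089$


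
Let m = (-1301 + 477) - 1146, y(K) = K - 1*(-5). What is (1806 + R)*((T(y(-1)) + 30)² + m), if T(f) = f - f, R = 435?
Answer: -2397870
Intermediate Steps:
y(K) = 5 + K (y(K) = K + 5 = 5 + K)
T(f) = 0
m = -1970 (m = -824 - 1146 = -1970)
(1806 + R)*((T(y(-1)) + 30)² + m) = (1806 + 435)*((0 + 30)² - 1970) = 2241*(30² - 1970) = 2241*(900 - 1970) = 2241*(-1070) = -2397870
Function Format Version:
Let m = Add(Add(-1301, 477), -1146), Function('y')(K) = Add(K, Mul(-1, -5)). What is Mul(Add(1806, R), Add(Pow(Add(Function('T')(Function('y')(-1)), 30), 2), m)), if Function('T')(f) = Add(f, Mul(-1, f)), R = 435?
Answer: -2397870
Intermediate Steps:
Function('y')(K) = Add(5, K) (Function('y')(K) = Add(K, 5) = Add(5, K))
Function('T')(f) = 0
m = -1970 (m = Add(-824, -1146) = -1970)
Mul(Add(1806, R), Add(Pow(Add(Function('T')(Function('y')(-1)), 30), 2), m)) = Mul(Add(1806, 435), Add(Pow(Add(0, 30), 2), -1970)) = Mul(2241, Add(Pow(30, 2), -1970)) = Mul(2241, Add(900, -1970)) = Mul(2241, -1070) = -2397870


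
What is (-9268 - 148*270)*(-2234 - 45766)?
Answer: 2362944000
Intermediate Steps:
(-9268 - 148*270)*(-2234 - 45766) = (-9268 - 39960)*(-48000) = -49228*(-48000) = 2362944000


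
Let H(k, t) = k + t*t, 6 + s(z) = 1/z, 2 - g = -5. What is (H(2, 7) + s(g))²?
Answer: 99856/49 ≈ 2037.9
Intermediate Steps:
g = 7 (g = 2 - 1*(-5) = 2 + 5 = 7)
s(z) = -6 + 1/z
H(k, t) = k + t²
(H(2, 7) + s(g))² = ((2 + 7²) + (-6 + 1/7))² = ((2 + 49) + (-6 + ⅐))² = (51 - 41/7)² = (316/7)² = 99856/49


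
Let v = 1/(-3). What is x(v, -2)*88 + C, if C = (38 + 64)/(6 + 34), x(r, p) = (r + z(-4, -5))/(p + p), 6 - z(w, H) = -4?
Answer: -12607/60 ≈ -210.12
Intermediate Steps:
v = -⅓ ≈ -0.33333
z(w, H) = 10 (z(w, H) = 6 - 1*(-4) = 6 + 4 = 10)
x(r, p) = (10 + r)/(2*p) (x(r, p) = (r + 10)/(p + p) = (10 + r)/((2*p)) = (10 + r)*(1/(2*p)) = (10 + r)/(2*p))
C = 51/20 (C = 102/40 = 102*(1/40) = 51/20 ≈ 2.5500)
x(v, -2)*88 + C = ((½)*(10 - ⅓)/(-2))*88 + 51/20 = ((½)*(-½)*(29/3))*88 + 51/20 = -29/12*88 + 51/20 = -638/3 + 51/20 = -12607/60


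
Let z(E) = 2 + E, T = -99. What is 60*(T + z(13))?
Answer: -5040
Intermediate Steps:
60*(T + z(13)) = 60*(-99 + (2 + 13)) = 60*(-99 + 15) = 60*(-84) = -5040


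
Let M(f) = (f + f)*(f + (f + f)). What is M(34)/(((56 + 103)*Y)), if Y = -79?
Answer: -2312/4187 ≈ -0.55219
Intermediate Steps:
M(f) = 6*f² (M(f) = (2*f)*(f + 2*f) = (2*f)*(3*f) = 6*f²)
M(34)/(((56 + 103)*Y)) = (6*34²)/(((56 + 103)*(-79))) = (6*1156)/((159*(-79))) = 6936/(-12561) = 6936*(-1/12561) = -2312/4187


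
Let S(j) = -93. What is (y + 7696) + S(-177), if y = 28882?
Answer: 36485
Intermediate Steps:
(y + 7696) + S(-177) = (28882 + 7696) - 93 = 36578 - 93 = 36485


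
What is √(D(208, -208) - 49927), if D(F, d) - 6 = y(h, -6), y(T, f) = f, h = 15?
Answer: I*√49927 ≈ 223.44*I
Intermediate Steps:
D(F, d) = 0 (D(F, d) = 6 - 6 = 0)
√(D(208, -208) - 49927) = √(0 - 49927) = √(-49927) = I*√49927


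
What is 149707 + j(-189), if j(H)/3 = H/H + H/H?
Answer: 149713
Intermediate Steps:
j(H) = 6 (j(H) = 3*(H/H + H/H) = 3*(1 + 1) = 3*2 = 6)
149707 + j(-189) = 149707 + 6 = 149713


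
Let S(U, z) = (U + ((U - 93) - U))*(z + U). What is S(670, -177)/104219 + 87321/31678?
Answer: 18111662857/3301449482 ≈ 5.4860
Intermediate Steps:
S(U, z) = (-93 + U)*(U + z) (S(U, z) = (U + ((-93 + U) - U))*(U + z) = (U - 93)*(U + z) = (-93 + U)*(U + z))
S(670, -177)/104219 + 87321/31678 = (670² - 93*670 - 93*(-177) + 670*(-177))/104219 + 87321/31678 = (448900 - 62310 + 16461 - 118590)*(1/104219) + 87321*(1/31678) = 284461*(1/104219) + 87321/31678 = 284461/104219 + 87321/31678 = 18111662857/3301449482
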